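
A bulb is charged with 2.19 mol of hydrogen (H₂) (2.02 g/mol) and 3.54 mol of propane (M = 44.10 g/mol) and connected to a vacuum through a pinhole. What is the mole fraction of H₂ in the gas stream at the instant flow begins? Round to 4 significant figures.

The effusion rate of species i is ∝ p_i/√M_i ∝ n_i/√M_i.
x_H₂(eff) = (n_H₂/√M_H₂) / (n_H₂/√M_H₂ + n_C₃H₈/√M_C₃H₈)
= (2.19/√2.02) / (2.19/√2.02 + 3.54/√44.10) = 1.541/(1.541 + 0.5331) = 0.7430.

0.7430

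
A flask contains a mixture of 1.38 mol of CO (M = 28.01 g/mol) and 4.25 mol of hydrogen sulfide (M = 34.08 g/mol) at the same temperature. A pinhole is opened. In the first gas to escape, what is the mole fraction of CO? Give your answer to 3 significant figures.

Effusion rate of each component ∝ n_i/√M_i (partial pressure × 1/√M).
Mole fraction of CO in the effusate = (n_CO/√M_CO) / (n_CO/√M_CO + n_H₂S/√M_H₂S)
= (1.38/√28.01) / (1.38/√28.01 + 4.25/√34.08) = 0.2607/(0.2607 + 0.7280) = 0.264.

0.264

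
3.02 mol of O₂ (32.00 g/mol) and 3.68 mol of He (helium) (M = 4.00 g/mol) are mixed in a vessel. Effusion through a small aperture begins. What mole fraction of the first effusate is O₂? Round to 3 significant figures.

The effusion rate of species i is ∝ p_i/√M_i ∝ n_i/√M_i.
Mole fraction of O₂ in the effusate = (n_O₂/√M_O₂) / (n_O₂/√M_O₂ + n_He/√M_He)
= (3.02/√32.00) / (3.02/√32.00 + 3.68/√4.00) = 0.5339/(0.5339 + 1.840) = 0.225.

0.225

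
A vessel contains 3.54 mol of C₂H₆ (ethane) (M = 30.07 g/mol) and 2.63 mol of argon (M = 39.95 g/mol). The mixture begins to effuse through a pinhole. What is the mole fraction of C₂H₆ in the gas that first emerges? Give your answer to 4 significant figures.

Effusion rate of each component ∝ n_i/√M_i (partial pressure × 1/√M).
x_C₂H₆(eff) = (n_C₂H₆/√M_C₂H₆) / (n_C₂H₆/√M_C₂H₆ + n_Ar/√M_Ar)
= (3.54/√30.07) / (3.54/√30.07 + 2.63/√39.95) = 0.6456/(0.6456 + 0.4161) = 0.6081.

0.6081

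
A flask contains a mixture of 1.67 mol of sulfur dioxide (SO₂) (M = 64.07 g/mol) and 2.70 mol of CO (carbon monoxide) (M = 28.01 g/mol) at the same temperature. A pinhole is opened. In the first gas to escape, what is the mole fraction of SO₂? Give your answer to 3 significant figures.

Rate_i ∝ x_i/√M_i (Graham's law weighted by mole fraction), so the effusate composition follows n_i/√M_i.
So x_SO₂ in the escaping gas = (n_SO₂/√M_SO₂) / Σ(n_i/√M_i)
= (1.67/√64.07) / (1.67/√64.07 + 2.70/√28.01) = 0.2086/(0.2086 + 0.5102) = 0.290.

0.290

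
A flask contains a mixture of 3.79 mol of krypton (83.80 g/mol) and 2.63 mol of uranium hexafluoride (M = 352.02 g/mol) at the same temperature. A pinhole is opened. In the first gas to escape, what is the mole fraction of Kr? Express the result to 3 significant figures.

0.747

Effusion rate of each component ∝ n_i/√M_i (partial pressure × 1/√M).
So x_Kr in the escaping gas = (n_Kr/√M_Kr) / Σ(n_i/√M_i)
= (3.79/√83.80) / (3.79/√83.80 + 2.63/√352.02) = 0.4140/(0.4140 + 0.1402) = 0.747.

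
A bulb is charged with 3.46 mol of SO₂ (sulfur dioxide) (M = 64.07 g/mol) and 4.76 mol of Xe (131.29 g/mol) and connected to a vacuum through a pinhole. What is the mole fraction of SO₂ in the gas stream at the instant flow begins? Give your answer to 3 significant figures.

The effusion rate of species i is ∝ p_i/√M_i ∝ n_i/√M_i.
x_SO₂(eff) = (n_SO₂/√M_SO₂) / (n_SO₂/√M_SO₂ + n_Xe/√M_Xe)
= (3.46/√64.07) / (3.46/√64.07 + 4.76/√131.29) = 0.4323/(0.4323 + 0.4154) = 0.510.

0.510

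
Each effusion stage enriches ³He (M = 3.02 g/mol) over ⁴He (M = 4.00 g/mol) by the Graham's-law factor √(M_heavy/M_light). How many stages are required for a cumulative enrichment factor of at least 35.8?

Single-stage factor α = √(4.00/3.02), so ln α = ½ ln(1.32450) = 0.1405.
Need α^N ≥ 35.8 ⇒ N ≥ ln(35.8) / ln α = 3.578 / 0.1405 = 25.46.
Rounding up, N = 26 stages.

26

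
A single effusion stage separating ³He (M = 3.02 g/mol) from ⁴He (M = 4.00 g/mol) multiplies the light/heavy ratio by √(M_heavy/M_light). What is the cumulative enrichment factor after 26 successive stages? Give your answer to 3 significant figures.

38.6

The single-stage factor is √(M_heavy/M_light), so 26 stages give [√(4.00/3.02)]^26 = (4.00/3.02)^(26/2).
= 1.32450^13 = 38.6.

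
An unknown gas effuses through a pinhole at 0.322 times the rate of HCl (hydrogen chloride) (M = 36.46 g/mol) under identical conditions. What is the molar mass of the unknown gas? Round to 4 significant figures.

Since effusion rate ∝ 1/√M, rate_X/rate_HCl = √(M_HCl/M_X).
0.322 = √(36.46/M_X)
M_X = 36.46 / 0.322² = 36.46 / 0.1037 = 351.6 g/mol

351.6 g/mol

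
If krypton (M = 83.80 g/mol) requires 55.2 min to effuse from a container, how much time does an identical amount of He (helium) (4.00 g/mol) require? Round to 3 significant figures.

12.1 min

Graham's law gives t_He/t_Kr = √(M_He/M_Kr) = √(4.00/83.80) = √0.04773 = 0.2185.
So the time for He is 55.2 × 0.2185 = 12.1 min.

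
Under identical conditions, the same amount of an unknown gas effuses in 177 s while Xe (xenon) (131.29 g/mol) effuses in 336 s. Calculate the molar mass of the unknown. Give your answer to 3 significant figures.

From Graham's law, t_X/t_Xe = √(M_X/M_Xe).
177/336 = 0.5268 = √(M_X/131.29)
M_X = 131.29 × 0.5268² = 131.29 × 0.2775 = 36.4 g/mol

36.4 g/mol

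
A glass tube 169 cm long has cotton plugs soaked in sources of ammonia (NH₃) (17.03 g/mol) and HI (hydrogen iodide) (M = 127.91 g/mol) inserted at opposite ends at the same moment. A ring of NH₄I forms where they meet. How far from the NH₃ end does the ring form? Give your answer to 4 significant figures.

123.8 cm

Distances travelled in equal time are proportional to diffusion rates, so d_NH₃/d_HI = √(M_HI/M_NH₃) = √(127.91/17.03) = 2.741.
With d_NH₃ + d_HI = 169 cm, d_HI = 169/(1 + 2.741) = 45.18 cm.
d_NH₃ = 169 − 45.18 = 123.8 cm.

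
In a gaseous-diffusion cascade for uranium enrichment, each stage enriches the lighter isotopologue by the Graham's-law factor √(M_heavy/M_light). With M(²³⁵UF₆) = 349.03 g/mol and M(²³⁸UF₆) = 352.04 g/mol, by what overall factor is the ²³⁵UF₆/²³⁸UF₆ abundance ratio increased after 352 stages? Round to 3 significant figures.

4.53

Each stage multiplies the ratio by α = √(352.04/349.03), so after 352 stages the overall factor is α^352 = (352.04/349.03)^(352/2).
= 1.00862^176 = 4.53.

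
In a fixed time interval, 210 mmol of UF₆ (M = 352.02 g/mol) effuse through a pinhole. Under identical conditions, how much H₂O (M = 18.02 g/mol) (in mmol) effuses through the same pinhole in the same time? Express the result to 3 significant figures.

928 mmol

Using Graham's law: rate_H₂O/rate_UF₆ = √(M_UF₆/M_H₂O) = √(352.02/18.02) = √19.53 = 4.420.
So the amount for H₂O is 210 × 4.420 = 928 mmol.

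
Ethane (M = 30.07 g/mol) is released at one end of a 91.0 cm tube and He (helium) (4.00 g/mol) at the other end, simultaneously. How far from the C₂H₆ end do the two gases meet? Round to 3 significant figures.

Distances travelled in equal time are proportional to diffusion rates, so d_C₂H₆/d_He = √(M_He/M_C₂H₆) = √(4.00/30.07) = 0.3647.
With d_C₂H₆ + d_He = 91.0 cm, d_He = 91.0/(1 + 0.3647) = 66.68 cm.
d_C₂H₆ = 91.0 − 66.68 = 24.3 cm.

24.3 cm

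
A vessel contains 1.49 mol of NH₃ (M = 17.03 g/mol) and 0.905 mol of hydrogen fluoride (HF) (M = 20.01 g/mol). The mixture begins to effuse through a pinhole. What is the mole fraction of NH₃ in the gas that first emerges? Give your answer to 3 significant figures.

0.641

The effusion rate of species i is ∝ p_i/√M_i ∝ n_i/√M_i.
x_NH₃(eff) = (n_NH₃/√M_NH₃) / (n_NH₃/√M_NH₃ + n_HF/√M_HF)
= (1.49/√17.03) / (1.49/√17.03 + 0.905/√20.01) = 0.3611/(0.3611 + 0.2023) = 0.641.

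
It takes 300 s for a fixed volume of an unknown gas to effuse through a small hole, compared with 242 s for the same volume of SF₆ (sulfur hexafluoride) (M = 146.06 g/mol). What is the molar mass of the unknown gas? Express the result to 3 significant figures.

224 g/mol

From Graham's law, t_X/t_SF₆ = √(M_X/M_SF₆).
300/242 = 1.240 = √(M_X/146.06)
M_X = 146.06 × 1.240² = 146.06 × 1.537 = 224 g/mol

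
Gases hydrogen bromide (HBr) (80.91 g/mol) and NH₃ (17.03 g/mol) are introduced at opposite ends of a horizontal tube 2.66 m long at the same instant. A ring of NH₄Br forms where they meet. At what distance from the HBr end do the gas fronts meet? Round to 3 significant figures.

Distances travelled in equal time are proportional to diffusion rates, so d_HBr/d_NH₃ = √(M_NH₃/M_HBr) = √(17.03/80.91) = 0.4588.
With d_HBr + d_NH₃ = 2.66 m, d_NH₃ = 2.66/(1 + 0.4588) = 1.823 m.
d_HBr = 2.66 − 1.823 = 0.837 m.

0.837 m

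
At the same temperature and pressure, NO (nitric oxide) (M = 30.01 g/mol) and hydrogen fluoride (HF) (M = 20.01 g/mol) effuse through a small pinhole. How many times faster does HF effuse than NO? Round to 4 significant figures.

By Graham's law, rate_HF/rate_NO = √(M_NO/M_HF) = √(30.01/20.01) = √1.500 = 1.225.

1.225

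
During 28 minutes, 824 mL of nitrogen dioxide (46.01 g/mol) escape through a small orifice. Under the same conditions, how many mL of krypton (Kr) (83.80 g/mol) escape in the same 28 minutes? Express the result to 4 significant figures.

610.6 mL

From Graham's law, rate_Kr/rate_NO₂ = √(M_NO₂/M_Kr) = √(46.01/83.80) = √0.5490 = 0.7410.
So the volume for Kr is 824 × 0.7410 = 610.6 mL.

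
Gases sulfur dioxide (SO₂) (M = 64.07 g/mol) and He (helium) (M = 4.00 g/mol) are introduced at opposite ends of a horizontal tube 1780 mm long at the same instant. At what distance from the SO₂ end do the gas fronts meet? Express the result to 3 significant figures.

In equal time, each gas travels a distance ∝ its rate ∝ 1/√M, so d_SO₂/d_He = √(M_He/M_SO₂) = √(4.00/64.07) = 0.2499.
With d_SO₂ + d_He = 1780 mm, d_He = 1780/(1 + 0.2499) = 1424 mm.
d_SO₂ = 1780 − 1424 = 356 mm.

356 mm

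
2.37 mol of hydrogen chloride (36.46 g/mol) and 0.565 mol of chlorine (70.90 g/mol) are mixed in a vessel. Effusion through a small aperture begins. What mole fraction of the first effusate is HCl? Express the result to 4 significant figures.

0.8540

Rate_i ∝ x_i/√M_i (Graham's law weighted by mole fraction), so the effusate composition follows n_i/√M_i.
So x_HCl in the escaping gas = (n_HCl/√M_HCl) / Σ(n_i/√M_i)
= (2.37/√36.46) / (2.37/√36.46 + 0.565/√70.90) = 0.3925/(0.3925 + 0.06710) = 0.8540.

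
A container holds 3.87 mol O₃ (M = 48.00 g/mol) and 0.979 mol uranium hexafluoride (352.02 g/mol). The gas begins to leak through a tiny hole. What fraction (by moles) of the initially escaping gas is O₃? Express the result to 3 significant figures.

0.915

Each component's effusion rate ∝ (its partial pressure)·(1/√M) ∝ n_i/√M_i.
Mole fraction of O₃ in the effusate = (n_O₃/√M_O₃) / (n_O₃/√M_O₃ + n_UF₆/√M_UF₆)
= (3.87/√48.00) / (3.87/√48.00 + 0.979/√352.02) = 0.5586/(0.5586 + 0.05218) = 0.915.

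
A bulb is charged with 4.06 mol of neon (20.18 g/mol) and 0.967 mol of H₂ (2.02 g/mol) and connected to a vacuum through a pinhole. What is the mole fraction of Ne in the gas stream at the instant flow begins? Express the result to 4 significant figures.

0.5705

Rate_i ∝ x_i/√M_i (Graham's law weighted by mole fraction), so the effusate composition follows n_i/√M_i.
So x_Ne in the escaping gas = (n_Ne/√M_Ne) / Σ(n_i/√M_i)
= (4.06/√20.18) / (4.06/√20.18 + 0.967/√2.02) = 0.9038/(0.9038 + 0.6804) = 0.5705.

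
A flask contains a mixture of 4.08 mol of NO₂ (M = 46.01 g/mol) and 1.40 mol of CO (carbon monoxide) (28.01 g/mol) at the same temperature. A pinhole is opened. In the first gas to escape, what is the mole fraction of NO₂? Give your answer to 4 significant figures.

0.6945

Rate_i ∝ x_i/√M_i (Graham's law weighted by mole fraction), so the effusate composition follows n_i/√M_i.
x_NO₂(eff) = (n_NO₂/√M_NO₂) / (n_NO₂/√M_NO₂ + n_CO/√M_CO)
= (4.08/√46.01) / (4.08/√46.01 + 1.40/√28.01) = 0.6015/(0.6015 + 0.2645) = 0.6945.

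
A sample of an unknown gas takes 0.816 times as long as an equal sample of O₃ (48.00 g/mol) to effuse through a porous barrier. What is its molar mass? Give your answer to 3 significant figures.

32.0 g/mol

From Graham's law, t_X/t_O₃ = √(M_X/M_O₃).
0.816 = √(M_X/48.00)
M_X = 48.00 × 0.816² = 48.00 × 0.6659 = 32.0 g/mol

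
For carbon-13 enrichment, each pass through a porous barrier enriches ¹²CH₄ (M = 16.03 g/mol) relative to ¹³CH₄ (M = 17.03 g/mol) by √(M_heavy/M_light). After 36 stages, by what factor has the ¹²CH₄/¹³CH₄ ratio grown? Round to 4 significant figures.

Overall factor = α^36 with α = √(17.03/16.03), i.e. (17.03/16.03)^(36/2).
= 1.06238^18 = 2.972.

2.972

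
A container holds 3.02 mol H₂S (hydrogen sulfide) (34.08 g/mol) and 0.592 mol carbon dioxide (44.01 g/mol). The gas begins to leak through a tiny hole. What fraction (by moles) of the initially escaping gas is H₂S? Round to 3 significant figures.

Rate_i ∝ x_i/√M_i (Graham's law weighted by mole fraction), so the effusate composition follows n_i/√M_i.
So x_H₂S in the escaping gas = (n_H₂S/√M_H₂S) / Σ(n_i/√M_i)
= (3.02/√34.08) / (3.02/√34.08 + 0.592/√44.01) = 0.5173/(0.5173 + 0.08924) = 0.853.

0.853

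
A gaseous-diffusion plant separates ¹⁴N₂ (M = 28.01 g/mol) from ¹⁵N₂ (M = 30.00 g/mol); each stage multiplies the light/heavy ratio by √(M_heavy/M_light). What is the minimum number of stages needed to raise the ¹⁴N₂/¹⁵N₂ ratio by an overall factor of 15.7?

81

Single-stage factor α = √(30.00/28.01), so ln α = ½ ln(1.07105) = 0.03432.
Need α^N ≥ 15.7 ⇒ N ≥ ln(15.7) / ln α = 2.754 / 0.03432 = 80.24.
Minimum whole number of stages: N = 81.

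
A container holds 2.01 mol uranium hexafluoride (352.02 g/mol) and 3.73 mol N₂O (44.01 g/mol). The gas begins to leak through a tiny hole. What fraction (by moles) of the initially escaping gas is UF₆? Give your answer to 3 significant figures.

0.160

Each component's effusion rate ∝ (its partial pressure)·(1/√M) ∝ n_i/√M_i.
Mole fraction of UF₆ in the effusate = (n_UF₆/√M_UF₆) / (n_UF₆/√M_UF₆ + n_N₂O/√M_N₂O)
= (2.01/√352.02) / (2.01/√352.02 + 3.73/√44.01) = 0.1071/(0.1071 + 0.5623) = 0.160.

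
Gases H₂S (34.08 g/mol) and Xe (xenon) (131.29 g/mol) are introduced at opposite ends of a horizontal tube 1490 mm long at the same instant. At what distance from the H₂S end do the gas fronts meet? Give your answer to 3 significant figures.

The fronts meet when d_H₂S + d_Xe = L with d_H₂S/d_Xe = √(M_Xe/M_H₂S) (Graham's law). Here √(M_Xe/M_H₂S) = √(131.29/34.08) = 1.963.
With d_H₂S + d_Xe = 1490 mm, d_Xe = 1490/(1 + 1.963) = 502.9 mm.
d_H₂S = 1490 − 502.9 = 987 mm.

987 mm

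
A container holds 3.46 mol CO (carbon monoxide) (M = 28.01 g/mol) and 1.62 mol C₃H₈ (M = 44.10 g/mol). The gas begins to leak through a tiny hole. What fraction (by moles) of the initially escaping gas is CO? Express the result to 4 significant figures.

The effusion rate of species i is ∝ p_i/√M_i ∝ n_i/√M_i.
So x_CO in the escaping gas = (n_CO/√M_CO) / Σ(n_i/√M_i)
= (3.46/√28.01) / (3.46/√28.01 + 1.62/√44.10) = 0.6538/(0.6538 + 0.2439) = 0.7283.

0.7283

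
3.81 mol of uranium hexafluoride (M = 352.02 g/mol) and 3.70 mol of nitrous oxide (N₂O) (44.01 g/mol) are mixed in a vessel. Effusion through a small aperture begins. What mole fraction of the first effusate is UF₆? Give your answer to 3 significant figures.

0.267

The effusion rate of species i is ∝ p_i/√M_i ∝ n_i/√M_i.
So x_UF₆ in the escaping gas = (n_UF₆/√M_UF₆) / Σ(n_i/√M_i)
= (3.81/√352.02) / (3.81/√352.02 + 3.70/√44.01) = 0.2031/(0.2031 + 0.5577) = 0.267.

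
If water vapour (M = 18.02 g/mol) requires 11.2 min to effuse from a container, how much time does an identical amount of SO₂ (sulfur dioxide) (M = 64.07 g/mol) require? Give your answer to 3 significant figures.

Graham's law gives t_SO₂/t_H₂O = √(M_SO₂/M_H₂O) = √(64.07/18.02) = √3.555 = 1.886.
So the time for SO₂ is 11.2 × 1.886 = 21.1 min.

21.1 min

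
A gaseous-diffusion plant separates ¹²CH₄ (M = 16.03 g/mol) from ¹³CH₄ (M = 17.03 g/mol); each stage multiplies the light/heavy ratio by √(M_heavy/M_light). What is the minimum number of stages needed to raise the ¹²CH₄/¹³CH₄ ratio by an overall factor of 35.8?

119

Single-stage factor α = √(17.03/16.03), so ln α = ½ ln(1.06238) = 0.03026.
Need α^N ≥ 35.8 ⇒ N ≥ ln(35.8) / ln α = 3.578 / 0.03026 = 118.25.
So at least 119 stages are needed.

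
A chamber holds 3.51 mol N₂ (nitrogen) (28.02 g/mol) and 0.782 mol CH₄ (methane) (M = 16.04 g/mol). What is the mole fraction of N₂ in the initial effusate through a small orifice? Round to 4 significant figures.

Rate_i ∝ x_i/√M_i (Graham's law weighted by mole fraction), so the effusate composition follows n_i/√M_i.
So x_N₂ in the escaping gas = (n_N₂/√M_N₂) / Σ(n_i/√M_i)
= (3.51/√28.02) / (3.51/√28.02 + 0.782/√16.04) = 0.6631/(0.6631 + 0.1953) = 0.7725.

0.7725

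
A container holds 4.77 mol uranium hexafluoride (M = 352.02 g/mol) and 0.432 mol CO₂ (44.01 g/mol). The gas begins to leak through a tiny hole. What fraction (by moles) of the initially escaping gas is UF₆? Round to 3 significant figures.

0.796

The effusion rate of species i is ∝ p_i/√M_i ∝ n_i/√M_i.
Mole fraction of UF₆ in the effusate = (n_UF₆/√M_UF₆) / (n_UF₆/√M_UF₆ + n_CO₂/√M_CO₂)
= (4.77/√352.02) / (4.77/√352.02 + 0.432/√44.01) = 0.2542/(0.2542 + 0.06512) = 0.796.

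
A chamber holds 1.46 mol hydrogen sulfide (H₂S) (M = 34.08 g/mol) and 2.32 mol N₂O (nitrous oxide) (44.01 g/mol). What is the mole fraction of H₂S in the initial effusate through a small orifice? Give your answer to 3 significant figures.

The effusion rate of species i is ∝ p_i/√M_i ∝ n_i/√M_i.
x_H₂S(eff) = (n_H₂S/√M_H₂S) / (n_H₂S/√M_H₂S + n_N₂O/√M_N₂O)
= (1.46/√34.08) / (1.46/√34.08 + 2.32/√44.01) = 0.2501/(0.2501 + 0.3497) = 0.417.

0.417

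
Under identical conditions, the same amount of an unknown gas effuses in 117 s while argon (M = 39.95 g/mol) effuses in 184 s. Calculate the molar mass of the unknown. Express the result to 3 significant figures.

16.2 g/mol

Since effusion rate ∝ 1/√M, t_X/t_Ar = √(M_X/M_Ar).
117/184 = 0.6359 = √(M_X/39.95)
M_X = 39.95 × 0.6359² = 39.95 × 0.4043 = 16.2 g/mol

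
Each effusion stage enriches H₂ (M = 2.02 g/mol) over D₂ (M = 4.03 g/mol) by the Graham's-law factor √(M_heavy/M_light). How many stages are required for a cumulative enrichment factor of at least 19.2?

9

Single-stage factor α = √(4.03/2.02), so ln α = ½ ln(1.99505) = 0.3453.
Need α^N ≥ 19.2 ⇒ N ≥ ln(19.2) / ln α = 2.955 / 0.3453 = 8.56.
Minimum whole number of stages: N = 9.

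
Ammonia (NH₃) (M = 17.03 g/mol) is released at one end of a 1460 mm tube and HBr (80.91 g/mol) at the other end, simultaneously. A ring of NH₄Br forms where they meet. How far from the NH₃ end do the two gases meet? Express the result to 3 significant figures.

Distances travelled in equal time are proportional to diffusion rates, so d_NH₃/d_HBr = √(M_HBr/M_NH₃) = √(80.91/17.03) = 2.180.
With d_NH₃ + d_HBr = 1460 mm, d_HBr = 1460/(1 + 2.180) = 459.2 mm.
d_NH₃ = 1460 − 459.2 = 1000 mm.

1000 mm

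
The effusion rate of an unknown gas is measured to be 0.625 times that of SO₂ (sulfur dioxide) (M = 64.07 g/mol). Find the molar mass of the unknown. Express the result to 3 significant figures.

164 g/mol

Graham's law gives rate_X/rate_SO₂ = √(M_SO₂/M_X).
0.625 = √(64.07/M_X)
M_X = 64.07 / 0.625² = 64.07 / 0.3906 = 164 g/mol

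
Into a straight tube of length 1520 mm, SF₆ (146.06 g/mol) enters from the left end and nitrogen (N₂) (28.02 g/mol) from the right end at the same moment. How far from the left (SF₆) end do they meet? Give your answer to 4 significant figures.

463.0 mm

Graham's law gives d_SF₆/d_N₂ = rate_SF₆/rate_N₂ = √(M_N₂/M_SF₆) = √(28.02/146.06) = 0.4380.
With d_SF₆ + d_N₂ = 1520 mm, d_N₂ = 1520/(1 + 0.4380) = 1057 mm.
d_SF₆ = 1520 − 1057 = 463.0 mm.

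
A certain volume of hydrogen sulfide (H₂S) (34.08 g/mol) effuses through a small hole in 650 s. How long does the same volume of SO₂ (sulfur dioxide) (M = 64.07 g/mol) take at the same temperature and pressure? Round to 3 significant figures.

By Graham's law, t_SO₂/t_H₂S = √(M_SO₂/M_H₂S) = √(64.07/34.08) = √1.880 = 1.371.
So the time for SO₂ is 650 × 1.371 = 891 s.

891 s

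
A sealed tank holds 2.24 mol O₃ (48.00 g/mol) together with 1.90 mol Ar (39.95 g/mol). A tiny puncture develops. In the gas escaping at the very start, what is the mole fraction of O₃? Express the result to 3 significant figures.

Effusion rate of each component ∝ n_i/√M_i (partial pressure × 1/√M).
Mole fraction of O₃ in the effusate = (n_O₃/√M_O₃) / (n_O₃/√M_O₃ + n_Ar/√M_Ar)
= (2.24/√48.00) / (2.24/√48.00 + 1.90/√39.95) = 0.3233/(0.3233 + 0.3006) = 0.518.

0.518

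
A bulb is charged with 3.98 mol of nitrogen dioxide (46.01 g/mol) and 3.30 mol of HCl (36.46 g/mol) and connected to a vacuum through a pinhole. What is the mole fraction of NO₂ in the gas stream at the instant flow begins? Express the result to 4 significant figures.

Each component's effusion rate ∝ (its partial pressure)·(1/√M) ∝ n_i/√M_i.
Mole fraction of NO₂ in the effusate = (n_NO₂/√M_NO₂) / (n_NO₂/√M_NO₂ + n_HCl/√M_HCl)
= (3.98/√46.01) / (3.98/√46.01 + 3.30/√36.46) = 0.5868/(0.5868 + 0.5465) = 0.5178.

0.5178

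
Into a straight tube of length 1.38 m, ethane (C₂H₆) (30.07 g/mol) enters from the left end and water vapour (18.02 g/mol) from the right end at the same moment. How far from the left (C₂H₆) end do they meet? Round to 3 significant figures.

Graham's law gives d_C₂H₆/d_H₂O = rate_C₂H₆/rate_H₂O = √(M_H₂O/M_C₂H₆) = √(18.02/30.07) = 0.7741.
With d_C₂H₆ + d_H₂O = 1.38 m, d_H₂O = 1.38/(1 + 0.7741) = 0.7778 m.
d_C₂H₆ = 1.38 − 0.7778 = 0.602 m.

0.602 m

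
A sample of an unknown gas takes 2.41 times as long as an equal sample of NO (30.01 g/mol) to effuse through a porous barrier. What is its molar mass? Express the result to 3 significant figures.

174 g/mol

From Graham's law, t_X/t_NO = √(M_X/M_NO).
2.41 = √(M_X/30.01)
M_X = 30.01 × 2.41² = 30.01 × 5.808 = 174 g/mol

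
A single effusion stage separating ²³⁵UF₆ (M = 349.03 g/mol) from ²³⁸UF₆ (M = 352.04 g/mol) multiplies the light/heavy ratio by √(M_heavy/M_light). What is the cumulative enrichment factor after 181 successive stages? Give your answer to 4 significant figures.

Overall factor = α^181 with α = √(352.04/349.03), i.e. (352.04/349.03)^(181/2).
= 1.00862^(181/2) = 2.175.

2.175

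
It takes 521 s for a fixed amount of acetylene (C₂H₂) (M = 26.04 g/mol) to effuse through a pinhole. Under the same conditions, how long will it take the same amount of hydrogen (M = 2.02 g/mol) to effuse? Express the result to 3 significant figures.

From Graham's law, t_H₂/t_C₂H₂ = √(M_H₂/M_C₂H₂) = √(2.02/26.04) = √0.07757 = 0.2785.
So the time for H₂ is 521 × 0.2785 = 145 s.

145 s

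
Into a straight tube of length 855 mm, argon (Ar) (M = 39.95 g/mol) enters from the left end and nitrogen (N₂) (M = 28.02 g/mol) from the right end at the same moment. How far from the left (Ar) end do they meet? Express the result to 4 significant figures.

389.7 mm

Graham's law gives d_Ar/d_N₂ = rate_Ar/rate_N₂ = √(M_N₂/M_Ar) = √(28.02/39.95) = 0.8375.
With d_Ar + d_N₂ = 855 mm, d_N₂ = 855/(1 + 0.8375) = 465.3 mm.
d_Ar = 855 − 465.3 = 389.7 mm.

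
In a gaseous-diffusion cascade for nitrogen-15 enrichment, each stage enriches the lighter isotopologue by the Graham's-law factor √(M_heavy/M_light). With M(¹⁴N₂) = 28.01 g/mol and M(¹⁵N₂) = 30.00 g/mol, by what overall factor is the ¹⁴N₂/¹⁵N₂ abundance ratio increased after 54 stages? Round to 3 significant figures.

6.38

Each stage multiplies the ratio by α = √(30.00/28.01), so after 54 stages the overall factor is α^54 = (30.00/28.01)^(54/2).
= 1.07105^27 = 6.38.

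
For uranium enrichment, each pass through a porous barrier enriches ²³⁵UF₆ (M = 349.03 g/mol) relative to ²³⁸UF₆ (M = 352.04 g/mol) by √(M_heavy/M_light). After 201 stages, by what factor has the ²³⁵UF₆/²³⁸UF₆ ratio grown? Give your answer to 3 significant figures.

The single-stage factor is √(M_heavy/M_light), so 201 stages give [√(352.04/349.03)]^201 = (352.04/349.03)^(201/2).
= 1.00862^(201/2) = 2.37.

2.37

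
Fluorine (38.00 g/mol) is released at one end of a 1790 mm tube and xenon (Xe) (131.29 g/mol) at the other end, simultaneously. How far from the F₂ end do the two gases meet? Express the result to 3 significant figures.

1160 mm

The fronts meet when d_F₂ + d_Xe = L with d_F₂/d_Xe = √(M_Xe/M_F₂) (Graham's law). Here √(M_Xe/M_F₂) = √(131.29/38.00) = 1.859.
With d_F₂ + d_Xe = 1790 mm, d_Xe = 1790/(1 + 1.859) = 626.1 mm.
d_F₂ = 1790 − 626.1 = 1160 mm.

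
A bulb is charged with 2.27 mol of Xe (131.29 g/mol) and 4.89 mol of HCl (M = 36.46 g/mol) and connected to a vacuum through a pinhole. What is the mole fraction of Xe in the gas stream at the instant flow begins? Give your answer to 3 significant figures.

Rate_i ∝ x_i/√M_i (Graham's law weighted by mole fraction), so the effusate composition follows n_i/√M_i.
So x_Xe in the escaping gas = (n_Xe/√M_Xe) / Σ(n_i/√M_i)
= (2.27/√131.29) / (2.27/√131.29 + 4.89/√36.46) = 0.1981/(0.1981 + 0.8098) = 0.197.

0.197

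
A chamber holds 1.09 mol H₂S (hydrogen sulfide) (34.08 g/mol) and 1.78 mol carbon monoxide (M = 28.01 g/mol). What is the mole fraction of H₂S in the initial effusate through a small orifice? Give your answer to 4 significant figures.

Each component's effusion rate ∝ (its partial pressure)·(1/√M) ∝ n_i/√M_i.
So x_H₂S in the escaping gas = (n_H₂S/√M_H₂S) / Σ(n_i/√M_i)
= (1.09/√34.08) / (1.09/√34.08 + 1.78/√28.01) = 0.1867/(0.1867 + 0.3363) = 0.3570.

0.3570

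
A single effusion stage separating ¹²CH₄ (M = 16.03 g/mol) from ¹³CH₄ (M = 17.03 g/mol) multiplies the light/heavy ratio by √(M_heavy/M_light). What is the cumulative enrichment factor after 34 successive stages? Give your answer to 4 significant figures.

Overall factor = α^34 with α = √(17.03/16.03), i.e. (17.03/16.03)^(34/2).
= 1.06238^17 = 2.798.

2.798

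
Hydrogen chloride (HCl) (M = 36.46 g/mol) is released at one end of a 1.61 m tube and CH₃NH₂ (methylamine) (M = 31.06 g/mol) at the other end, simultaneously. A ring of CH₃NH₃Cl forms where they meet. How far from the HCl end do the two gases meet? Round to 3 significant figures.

Graham's law gives d_HCl/d_CH₃NH₂ = rate_HCl/rate_CH₃NH₂ = √(M_CH₃NH₂/M_HCl) = √(31.06/36.46) = 0.9230.
With d_HCl + d_CH₃NH₂ = 1.61 m, d_CH₃NH₂ = 1.61/(1 + 0.9230) = 0.8372 m.
d_HCl = 1.61 − 0.8372 = 0.773 m.

0.773 m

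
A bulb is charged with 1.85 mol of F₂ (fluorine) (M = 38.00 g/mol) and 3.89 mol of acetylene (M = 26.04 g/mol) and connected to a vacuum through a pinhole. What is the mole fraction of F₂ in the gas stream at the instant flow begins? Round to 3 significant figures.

0.282

Rate_i ∝ x_i/√M_i (Graham's law weighted by mole fraction), so the effusate composition follows n_i/√M_i.
Mole fraction of F₂ in the effusate = (n_F₂/√M_F₂) / (n_F₂/√M_F₂ + n_C₂H₂/√M_C₂H₂)
= (1.85/√38.00) / (1.85/√38.00 + 3.89/√26.04) = 0.3001/(0.3001 + 0.7623) = 0.282.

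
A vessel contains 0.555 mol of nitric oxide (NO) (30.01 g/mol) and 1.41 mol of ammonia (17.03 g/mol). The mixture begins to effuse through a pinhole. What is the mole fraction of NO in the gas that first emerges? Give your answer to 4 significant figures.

Each component's effusion rate ∝ (its partial pressure)·(1/√M) ∝ n_i/√M_i.
x_NO(eff) = (n_NO/√M_NO) / (n_NO/√M_NO + n_NH₃/√M_NH₃)
= (0.555/√30.01) / (0.555/√30.01 + 1.41/√17.03) = 0.1013/(0.1013 + 0.3417) = 0.2287.

0.2287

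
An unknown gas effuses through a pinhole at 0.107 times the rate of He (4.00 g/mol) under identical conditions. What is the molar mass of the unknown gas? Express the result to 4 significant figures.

Using Graham's law: rate_X/rate_He = √(M_He/M_X).
0.107 = √(4.00/M_X)
M_X = 4.00 / 0.107² = 4.00 / 0.01145 = 349.4 g/mol

349.4 g/mol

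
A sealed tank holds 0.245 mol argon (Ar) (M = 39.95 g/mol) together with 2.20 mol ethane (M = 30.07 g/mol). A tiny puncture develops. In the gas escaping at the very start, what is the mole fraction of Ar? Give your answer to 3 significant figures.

The effusion rate of species i is ∝ p_i/√M_i ∝ n_i/√M_i.
x_Ar(eff) = (n_Ar/√M_Ar) / (n_Ar/√M_Ar + n_C₂H₆/√M_C₂H₆)
= (0.245/√39.95) / (0.245/√39.95 + 2.20/√30.07) = 0.03876/(0.03876 + 0.4012) = 0.0881.

0.0881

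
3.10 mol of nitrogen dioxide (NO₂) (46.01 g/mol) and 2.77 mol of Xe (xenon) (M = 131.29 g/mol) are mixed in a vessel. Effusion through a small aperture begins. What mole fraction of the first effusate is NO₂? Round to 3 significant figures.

0.654

Each component's effusion rate ∝ (its partial pressure)·(1/√M) ∝ n_i/√M_i.
Mole fraction of NO₂ in the effusate = (n_NO₂/√M_NO₂) / (n_NO₂/√M_NO₂ + n_Xe/√M_Xe)
= (3.10/√46.01) / (3.10/√46.01 + 2.77/√131.29) = 0.4570/(0.4570 + 0.2417) = 0.654.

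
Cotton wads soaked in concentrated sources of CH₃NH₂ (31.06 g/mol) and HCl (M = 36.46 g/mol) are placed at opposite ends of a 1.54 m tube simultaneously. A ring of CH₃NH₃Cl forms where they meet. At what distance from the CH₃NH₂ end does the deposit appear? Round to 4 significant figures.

0.8008 m

Distances travelled in equal time are proportional to diffusion rates, so d_CH₃NH₂/d_HCl = √(M_HCl/M_CH₃NH₂) = √(36.46/31.06) = 1.083.
With d_CH₃NH₂ + d_HCl = 1.54 m, d_HCl = 1.54/(1 + 1.083) = 0.7392 m.
d_CH₃NH₂ = 1.54 − 0.7392 = 0.8008 m.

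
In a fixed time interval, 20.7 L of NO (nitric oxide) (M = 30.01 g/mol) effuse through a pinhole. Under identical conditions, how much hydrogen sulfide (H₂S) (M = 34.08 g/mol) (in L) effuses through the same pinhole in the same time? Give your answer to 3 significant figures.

19.4 L

From Graham's law, rate_H₂S/rate_NO = √(M_NO/M_H₂S) = √(30.01/34.08) = √0.8806 = 0.9384.
So the volume for H₂S is 20.7 × 0.9384 = 19.4 L.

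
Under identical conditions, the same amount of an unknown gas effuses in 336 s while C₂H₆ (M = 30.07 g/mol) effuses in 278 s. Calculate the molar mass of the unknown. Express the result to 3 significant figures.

43.9 g/mol

From Graham's law, t_X/t_C₂H₆ = √(M_X/M_C₂H₆).
336/278 = 1.209 = √(M_X/30.07)
M_X = 30.07 × 1.209² = 30.07 × 1.461 = 43.9 g/mol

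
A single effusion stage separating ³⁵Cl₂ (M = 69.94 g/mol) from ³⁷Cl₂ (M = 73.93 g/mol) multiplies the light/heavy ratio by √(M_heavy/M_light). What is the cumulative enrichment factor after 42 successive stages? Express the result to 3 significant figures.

Overall factor = α^42 with α = √(73.93/69.94), i.e. (73.93/69.94)^(42/2).
= 1.05705^21 = 3.21.

3.21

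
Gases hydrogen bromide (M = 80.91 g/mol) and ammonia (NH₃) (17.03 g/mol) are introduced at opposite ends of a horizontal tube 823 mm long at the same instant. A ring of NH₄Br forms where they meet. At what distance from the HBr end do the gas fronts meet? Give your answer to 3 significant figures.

The fronts meet when d_HBr + d_NH₃ = L with d_HBr/d_NH₃ = √(M_NH₃/M_HBr) (Graham's law). Here √(M_NH₃/M_HBr) = √(17.03/80.91) = 0.4588.
With d_HBr + d_NH₃ = 823 mm, d_NH₃ = 823/(1 + 0.4588) = 564.2 mm.
d_HBr = 823 − 564.2 = 259 mm.

259 mm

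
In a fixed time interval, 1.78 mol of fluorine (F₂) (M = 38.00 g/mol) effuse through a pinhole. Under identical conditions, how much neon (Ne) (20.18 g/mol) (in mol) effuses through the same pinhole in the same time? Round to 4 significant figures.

Using Graham's law: rate_Ne/rate_F₂ = √(M_F₂/M_Ne) = √(38.00/20.18) = √1.883 = 1.372.
So the amount for Ne is 1.78 × 1.372 = 2.443 mol.

2.443 mol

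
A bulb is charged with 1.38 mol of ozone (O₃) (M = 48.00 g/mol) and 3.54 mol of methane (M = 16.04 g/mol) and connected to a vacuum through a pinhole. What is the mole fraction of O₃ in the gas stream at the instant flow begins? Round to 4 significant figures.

Each component's effusion rate ∝ (its partial pressure)·(1/√M) ∝ n_i/√M_i.
Mole fraction of O₃ in the effusate = (n_O₃/√M_O₃) / (n_O₃/√M_O₃ + n_CH₄/√M_CH₄)
= (1.38/√48.00) / (1.38/√48.00 + 3.54/√16.04) = 0.1992/(0.1992 + 0.8839) = 0.1839.

0.1839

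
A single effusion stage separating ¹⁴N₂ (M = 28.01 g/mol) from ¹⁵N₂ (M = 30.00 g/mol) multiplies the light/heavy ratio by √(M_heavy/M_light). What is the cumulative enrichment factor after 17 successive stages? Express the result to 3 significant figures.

The single-stage factor is √(M_heavy/M_light), so 17 stages give [√(30.00/28.01)]^17 = (30.00/28.01)^(17/2).
= 1.07105^(17/2) = 1.79.

1.79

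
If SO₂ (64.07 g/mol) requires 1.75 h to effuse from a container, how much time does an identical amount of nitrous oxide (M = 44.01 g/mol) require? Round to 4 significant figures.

1.450 h

Graham's law gives t_N₂O/t_SO₂ = √(M_N₂O/M_SO₂) = √(44.01/64.07) = √0.6869 = 0.8288.
So the time for N₂O is 1.75 × 0.8288 = 1.450 h.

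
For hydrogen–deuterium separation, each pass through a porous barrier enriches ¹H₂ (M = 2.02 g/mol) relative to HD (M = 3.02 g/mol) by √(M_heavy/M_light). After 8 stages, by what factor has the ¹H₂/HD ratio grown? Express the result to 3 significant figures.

5.00

The single-stage factor is √(M_heavy/M_light), so 8 stages give [√(3.02/2.02)]^8 = (3.02/2.02)^(8/2).
= 1.49505^4 = 5.00.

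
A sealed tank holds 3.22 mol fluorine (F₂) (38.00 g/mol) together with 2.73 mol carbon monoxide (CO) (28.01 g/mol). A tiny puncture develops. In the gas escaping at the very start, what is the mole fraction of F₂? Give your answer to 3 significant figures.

0.503

Rate_i ∝ x_i/√M_i (Graham's law weighted by mole fraction), so the effusate composition follows n_i/√M_i.
Mole fraction of F₂ in the effusate = (n_F₂/√M_F₂) / (n_F₂/√M_F₂ + n_CO/√M_CO)
= (3.22/√38.00) / (3.22/√38.00 + 2.73/√28.01) = 0.5224/(0.5224 + 0.5158) = 0.503.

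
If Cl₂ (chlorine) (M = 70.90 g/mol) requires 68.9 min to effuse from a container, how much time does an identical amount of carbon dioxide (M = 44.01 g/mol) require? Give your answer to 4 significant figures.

54.28 min

Using Graham's law: t_CO₂/t_Cl₂ = √(M_CO₂/M_Cl₂) = √(44.01/70.90) = √0.6207 = 0.7879.
So the time for CO₂ is 68.9 × 0.7879 = 54.28 min.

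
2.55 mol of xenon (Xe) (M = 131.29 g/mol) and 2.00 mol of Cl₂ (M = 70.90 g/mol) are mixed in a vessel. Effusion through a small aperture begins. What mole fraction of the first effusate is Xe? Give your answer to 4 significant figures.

The effusion rate of species i is ∝ p_i/√M_i ∝ n_i/√M_i.
x_Xe(eff) = (n_Xe/√M_Xe) / (n_Xe/√M_Xe + n_Cl₂/√M_Cl₂)
= (2.55/√131.29) / (2.55/√131.29 + 2.00/√70.90) = 0.2225/(0.2225 + 0.2375) = 0.4837.

0.4837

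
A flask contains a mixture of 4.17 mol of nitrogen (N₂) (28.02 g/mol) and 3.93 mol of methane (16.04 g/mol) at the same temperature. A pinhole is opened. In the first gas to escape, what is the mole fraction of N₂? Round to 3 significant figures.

0.445

The effusion rate of species i is ∝ p_i/√M_i ∝ n_i/√M_i.
So x_N₂ in the escaping gas = (n_N₂/√M_N₂) / Σ(n_i/√M_i)
= (4.17/√28.02) / (4.17/√28.02 + 3.93/√16.04) = 0.7878/(0.7878 + 0.9813) = 0.445.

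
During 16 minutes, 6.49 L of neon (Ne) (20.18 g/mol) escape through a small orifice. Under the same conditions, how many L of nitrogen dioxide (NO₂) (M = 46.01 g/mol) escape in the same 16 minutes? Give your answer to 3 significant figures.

4.30 L

Using Graham's law: rate_NO₂/rate_Ne = √(M_Ne/M_NO₂) = √(20.18/46.01) = √0.4386 = 0.6623.
So the volume for NO₂ is 6.49 × 0.6623 = 4.30 L.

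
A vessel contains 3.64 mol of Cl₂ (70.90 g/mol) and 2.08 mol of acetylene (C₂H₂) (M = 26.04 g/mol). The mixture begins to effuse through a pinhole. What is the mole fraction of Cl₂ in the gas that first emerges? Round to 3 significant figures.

0.515

Effusion rate of each component ∝ n_i/√M_i (partial pressure × 1/√M).
x_Cl₂(eff) = (n_Cl₂/√M_Cl₂) / (n_Cl₂/√M_Cl₂ + n_C₂H₂/√M_C₂H₂)
= (3.64/√70.90) / (3.64/√70.90 + 2.08/√26.04) = 0.4323/(0.4323 + 0.4076) = 0.515.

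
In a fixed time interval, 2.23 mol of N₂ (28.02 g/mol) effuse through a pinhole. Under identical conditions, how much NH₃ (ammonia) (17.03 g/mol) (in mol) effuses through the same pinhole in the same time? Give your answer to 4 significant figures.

From Graham's law, rate_NH₃/rate_N₂ = √(M_N₂/M_NH₃) = √(28.02/17.03) = √1.645 = 1.283.
So the amount for NH₃ is 2.23 × 1.283 = 2.860 mol.

2.860 mol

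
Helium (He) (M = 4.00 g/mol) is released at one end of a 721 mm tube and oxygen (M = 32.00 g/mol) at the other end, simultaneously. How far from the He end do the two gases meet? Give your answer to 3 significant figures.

The fronts meet when d_He + d_O₂ = L with d_He/d_O₂ = √(M_O₂/M_He) (Graham's law). Here √(M_O₂/M_He) = √(32.00/4.00) = 2.828.
With d_He + d_O₂ = 721 mm, d_O₂ = 721/(1 + 2.828) = 188.3 mm.
d_He = 721 − 188.3 = 533 mm.

533 mm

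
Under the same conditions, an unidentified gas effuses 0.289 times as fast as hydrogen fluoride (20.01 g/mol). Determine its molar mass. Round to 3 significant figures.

Since effusion rate ∝ 1/√M, rate_X/rate_HF = √(M_HF/M_X).
0.289 = √(20.01/M_X)
M_X = 20.01 / 0.289² = 20.01 / 0.08352 = 240 g/mol

240 g/mol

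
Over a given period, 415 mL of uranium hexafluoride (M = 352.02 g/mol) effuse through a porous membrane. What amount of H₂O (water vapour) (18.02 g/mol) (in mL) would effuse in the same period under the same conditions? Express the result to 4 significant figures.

Using Graham's law: rate_H₂O/rate_UF₆ = √(M_UF₆/M_H₂O) = √(352.02/18.02) = √19.53 = 4.420.
So the volume for H₂O is 415 × 4.420 = 1834 mL.

1834 mL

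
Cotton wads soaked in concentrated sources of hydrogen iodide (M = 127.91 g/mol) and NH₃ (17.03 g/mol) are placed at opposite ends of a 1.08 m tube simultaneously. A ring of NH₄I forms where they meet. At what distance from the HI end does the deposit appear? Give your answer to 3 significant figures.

Distances travelled in equal time are proportional to diffusion rates, so d_HI/d_NH₃ = √(M_NH₃/M_HI) = √(17.03/127.91) = 0.3649.
With d_HI + d_NH₃ = 1.08 m, d_NH₃ = 1.08/(1 + 0.3649) = 0.7913 m.
d_HI = 1.08 − 0.7913 = 0.289 m.

0.289 m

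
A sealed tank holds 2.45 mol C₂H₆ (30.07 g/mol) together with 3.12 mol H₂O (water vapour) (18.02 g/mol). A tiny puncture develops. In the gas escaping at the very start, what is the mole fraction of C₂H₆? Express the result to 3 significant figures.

0.378

Rate_i ∝ x_i/√M_i (Graham's law weighted by mole fraction), so the effusate composition follows n_i/√M_i.
Mole fraction of C₂H₆ in the effusate = (n_C₂H₆/√M_C₂H₆) / (n_C₂H₆/√M_C₂H₆ + n_H₂O/√M_H₂O)
= (2.45/√30.07) / (2.45/√30.07 + 3.12/√18.02) = 0.4468/(0.4468 + 0.7350) = 0.378.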